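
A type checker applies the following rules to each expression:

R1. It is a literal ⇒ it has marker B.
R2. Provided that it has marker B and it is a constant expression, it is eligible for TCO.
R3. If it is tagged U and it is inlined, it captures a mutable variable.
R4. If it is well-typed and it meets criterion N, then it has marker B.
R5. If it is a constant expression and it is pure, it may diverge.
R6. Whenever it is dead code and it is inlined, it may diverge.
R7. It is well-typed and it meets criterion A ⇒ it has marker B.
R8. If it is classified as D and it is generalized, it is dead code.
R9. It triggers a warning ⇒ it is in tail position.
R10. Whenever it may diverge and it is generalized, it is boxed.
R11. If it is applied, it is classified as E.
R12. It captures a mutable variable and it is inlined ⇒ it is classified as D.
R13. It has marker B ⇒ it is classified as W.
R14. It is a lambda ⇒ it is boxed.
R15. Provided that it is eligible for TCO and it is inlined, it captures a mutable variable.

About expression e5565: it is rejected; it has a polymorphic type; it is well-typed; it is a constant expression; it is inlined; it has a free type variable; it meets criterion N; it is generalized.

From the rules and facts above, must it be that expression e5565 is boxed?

By R4 (it is well-typed, it meets criterion N): it has marker B.
By R2 (it has marker B, it is a constant expression): it is eligible for TCO.
By R15 (it is eligible for TCO, it is inlined): it captures a mutable variable.
By R12 (it captures a mutable variable, it is inlined): it is classified as D.
By R8 (it is classified as D, it is generalized): it is dead code.
By R6 (it is dead code, it is inlined): it may diverge.
By R10 (it may diverge, it is generalized): it is boxed.

Yes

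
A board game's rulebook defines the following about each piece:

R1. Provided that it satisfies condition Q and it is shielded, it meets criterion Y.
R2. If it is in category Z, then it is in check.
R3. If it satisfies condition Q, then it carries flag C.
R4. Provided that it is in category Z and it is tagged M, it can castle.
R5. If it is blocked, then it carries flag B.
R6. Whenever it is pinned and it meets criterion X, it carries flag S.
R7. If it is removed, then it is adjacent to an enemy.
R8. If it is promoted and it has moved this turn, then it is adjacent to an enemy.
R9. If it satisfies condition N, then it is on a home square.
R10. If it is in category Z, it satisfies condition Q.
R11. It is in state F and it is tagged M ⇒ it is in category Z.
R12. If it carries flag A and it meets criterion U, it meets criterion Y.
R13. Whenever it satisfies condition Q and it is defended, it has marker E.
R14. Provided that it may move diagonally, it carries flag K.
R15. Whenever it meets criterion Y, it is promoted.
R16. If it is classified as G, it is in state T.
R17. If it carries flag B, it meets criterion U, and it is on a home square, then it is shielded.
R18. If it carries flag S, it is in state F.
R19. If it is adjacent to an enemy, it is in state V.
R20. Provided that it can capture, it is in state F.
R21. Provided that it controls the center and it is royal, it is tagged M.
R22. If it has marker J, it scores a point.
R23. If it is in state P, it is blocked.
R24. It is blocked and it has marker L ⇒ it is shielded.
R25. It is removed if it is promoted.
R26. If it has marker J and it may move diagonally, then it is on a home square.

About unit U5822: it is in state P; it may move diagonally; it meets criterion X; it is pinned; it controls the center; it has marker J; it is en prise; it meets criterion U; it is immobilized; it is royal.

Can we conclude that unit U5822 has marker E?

Forward chaining from the given facts derives: carries flag S, carries flag K, is in state F, is tagged M, scores a point, is blocked, is on a home square, carries flag B, is in category Z, is shielded, is in check, can castle, satisfies condition Q, meets criterion Y, carries flag C, is promoted, is removed, is adjacent to an enemy, is in state V.
The only rule concluding "it has marker E" is R13, which needs "it is defended"; that is never established.

No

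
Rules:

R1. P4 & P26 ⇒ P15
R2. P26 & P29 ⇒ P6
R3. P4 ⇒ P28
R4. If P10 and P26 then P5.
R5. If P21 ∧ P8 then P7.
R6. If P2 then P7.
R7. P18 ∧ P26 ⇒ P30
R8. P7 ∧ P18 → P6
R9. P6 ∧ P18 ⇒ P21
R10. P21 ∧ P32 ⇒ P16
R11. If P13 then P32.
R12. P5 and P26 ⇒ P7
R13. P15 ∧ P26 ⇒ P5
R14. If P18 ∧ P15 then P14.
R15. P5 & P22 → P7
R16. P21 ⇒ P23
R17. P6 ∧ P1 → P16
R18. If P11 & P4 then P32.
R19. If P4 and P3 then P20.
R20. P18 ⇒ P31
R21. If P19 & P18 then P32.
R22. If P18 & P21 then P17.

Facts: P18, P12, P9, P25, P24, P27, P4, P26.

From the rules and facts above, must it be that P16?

Forward chaining from the given facts derives: P15, P28, P30, P5, P14, P31, P7, P6, P21, P23, P17.
Rules concluding P16: R10 needs P32; R17 needs P1 — none of these are established.

No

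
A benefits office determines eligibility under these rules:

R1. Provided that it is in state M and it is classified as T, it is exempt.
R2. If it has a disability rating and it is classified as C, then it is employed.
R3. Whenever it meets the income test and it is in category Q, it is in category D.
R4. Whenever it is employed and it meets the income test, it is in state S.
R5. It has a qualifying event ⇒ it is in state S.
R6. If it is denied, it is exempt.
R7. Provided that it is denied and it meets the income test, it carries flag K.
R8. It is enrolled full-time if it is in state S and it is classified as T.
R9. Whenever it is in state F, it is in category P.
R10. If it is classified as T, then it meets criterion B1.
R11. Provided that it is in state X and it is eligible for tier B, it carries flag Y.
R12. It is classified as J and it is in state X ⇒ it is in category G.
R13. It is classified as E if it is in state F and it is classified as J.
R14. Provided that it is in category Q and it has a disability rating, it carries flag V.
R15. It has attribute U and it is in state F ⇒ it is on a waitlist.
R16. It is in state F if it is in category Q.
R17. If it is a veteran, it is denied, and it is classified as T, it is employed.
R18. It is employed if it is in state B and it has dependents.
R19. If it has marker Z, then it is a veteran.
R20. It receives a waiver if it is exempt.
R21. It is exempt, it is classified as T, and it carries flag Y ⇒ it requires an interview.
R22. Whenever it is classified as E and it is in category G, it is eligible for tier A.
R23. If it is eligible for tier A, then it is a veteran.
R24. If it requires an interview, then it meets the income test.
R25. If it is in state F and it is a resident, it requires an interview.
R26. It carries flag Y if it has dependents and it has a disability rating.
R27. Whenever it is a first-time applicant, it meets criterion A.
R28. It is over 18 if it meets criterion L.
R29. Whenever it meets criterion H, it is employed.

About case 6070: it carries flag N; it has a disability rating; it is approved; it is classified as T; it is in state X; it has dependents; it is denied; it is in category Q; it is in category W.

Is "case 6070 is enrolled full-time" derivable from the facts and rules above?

Forward chaining from the given facts derives: is exempt, meets criterion B1, carries flag V, is in state F, receives a waiver, carries flag Y, is in category P, requires an interview, meets the income test, is in category D, carries flag K.
The only rule concluding "it is enrolled full-time" is R8, which needs "it is in state S"; that is never established.

No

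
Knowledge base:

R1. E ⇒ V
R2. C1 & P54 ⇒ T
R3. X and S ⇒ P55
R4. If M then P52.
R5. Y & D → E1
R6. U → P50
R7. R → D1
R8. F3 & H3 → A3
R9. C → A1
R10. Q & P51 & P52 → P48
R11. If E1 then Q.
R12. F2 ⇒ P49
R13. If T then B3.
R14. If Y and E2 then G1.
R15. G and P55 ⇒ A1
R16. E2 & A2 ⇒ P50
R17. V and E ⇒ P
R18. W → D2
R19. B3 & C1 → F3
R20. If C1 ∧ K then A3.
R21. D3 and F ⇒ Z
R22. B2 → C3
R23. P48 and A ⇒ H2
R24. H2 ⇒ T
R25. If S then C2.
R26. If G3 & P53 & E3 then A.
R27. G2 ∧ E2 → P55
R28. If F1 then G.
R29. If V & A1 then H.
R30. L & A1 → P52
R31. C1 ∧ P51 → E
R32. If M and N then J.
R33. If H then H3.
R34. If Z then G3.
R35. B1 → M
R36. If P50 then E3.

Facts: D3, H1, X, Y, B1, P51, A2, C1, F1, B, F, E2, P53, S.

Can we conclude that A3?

No

Forward chaining from the given facts derives: P55, G1, P50, Z, C2, G, E, G3, M, E3, V, P52, A1, P, A, H, H3.
Rules concluding A3: R8 needs F3; R20 needs K — none of these are established.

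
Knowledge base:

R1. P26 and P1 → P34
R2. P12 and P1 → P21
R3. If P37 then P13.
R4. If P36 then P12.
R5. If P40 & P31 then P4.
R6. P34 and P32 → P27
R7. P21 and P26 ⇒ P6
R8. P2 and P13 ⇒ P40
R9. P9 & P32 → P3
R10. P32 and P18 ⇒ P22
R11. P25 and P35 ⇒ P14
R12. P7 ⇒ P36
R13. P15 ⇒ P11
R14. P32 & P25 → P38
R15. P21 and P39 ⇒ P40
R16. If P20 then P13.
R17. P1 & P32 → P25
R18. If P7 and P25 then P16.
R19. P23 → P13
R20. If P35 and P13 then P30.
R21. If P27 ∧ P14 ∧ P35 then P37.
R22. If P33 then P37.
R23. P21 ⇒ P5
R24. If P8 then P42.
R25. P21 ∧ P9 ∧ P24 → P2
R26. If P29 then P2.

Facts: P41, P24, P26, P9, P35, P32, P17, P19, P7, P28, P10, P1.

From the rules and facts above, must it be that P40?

P34  (by R1: P26, P1)
P27  (by R6: P34, P32)
P36  (by R12: P7)
P25  (by R17: P1, P32)
P12  (by R4: P36)
P14  (by R11: P25, P35)
P37  (by R21: P27, P14, P35)
P21  (by R2: P12, P1)
P13  (by R3: P37)
P2  (by R25: P21, P9, P24)
P40  (by R8: P2, P13)

Yes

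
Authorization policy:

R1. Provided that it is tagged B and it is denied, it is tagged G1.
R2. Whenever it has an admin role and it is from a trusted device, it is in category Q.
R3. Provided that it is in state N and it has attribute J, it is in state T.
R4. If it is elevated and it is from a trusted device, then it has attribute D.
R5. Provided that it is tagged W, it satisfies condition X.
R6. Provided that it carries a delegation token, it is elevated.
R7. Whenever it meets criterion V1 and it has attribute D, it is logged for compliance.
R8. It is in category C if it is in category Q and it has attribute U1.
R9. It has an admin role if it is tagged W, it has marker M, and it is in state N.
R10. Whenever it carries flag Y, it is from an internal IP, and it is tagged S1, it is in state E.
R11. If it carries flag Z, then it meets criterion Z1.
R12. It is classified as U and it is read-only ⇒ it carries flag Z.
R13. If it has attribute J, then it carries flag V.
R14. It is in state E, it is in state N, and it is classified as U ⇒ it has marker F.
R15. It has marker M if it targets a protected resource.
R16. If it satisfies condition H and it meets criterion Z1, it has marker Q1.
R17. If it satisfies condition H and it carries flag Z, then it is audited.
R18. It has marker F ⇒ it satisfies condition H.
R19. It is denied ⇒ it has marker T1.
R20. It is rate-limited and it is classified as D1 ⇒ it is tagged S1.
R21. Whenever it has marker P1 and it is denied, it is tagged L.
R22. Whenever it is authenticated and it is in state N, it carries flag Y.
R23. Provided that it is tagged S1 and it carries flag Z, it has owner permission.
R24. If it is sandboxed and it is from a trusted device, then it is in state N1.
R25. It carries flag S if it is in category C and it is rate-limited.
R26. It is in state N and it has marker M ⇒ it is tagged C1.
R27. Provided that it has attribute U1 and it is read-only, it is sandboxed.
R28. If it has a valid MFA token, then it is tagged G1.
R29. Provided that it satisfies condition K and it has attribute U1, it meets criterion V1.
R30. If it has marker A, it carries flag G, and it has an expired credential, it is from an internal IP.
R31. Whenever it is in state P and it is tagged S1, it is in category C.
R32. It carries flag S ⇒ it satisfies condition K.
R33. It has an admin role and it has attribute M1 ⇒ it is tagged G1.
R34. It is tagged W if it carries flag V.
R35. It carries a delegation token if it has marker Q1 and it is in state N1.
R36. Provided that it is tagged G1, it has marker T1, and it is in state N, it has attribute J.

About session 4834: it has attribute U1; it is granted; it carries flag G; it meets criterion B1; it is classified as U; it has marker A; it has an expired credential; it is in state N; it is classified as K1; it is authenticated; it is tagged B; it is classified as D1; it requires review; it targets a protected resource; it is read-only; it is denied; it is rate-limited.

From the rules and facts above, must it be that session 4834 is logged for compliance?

Forward chaining from the given facts derives: is tagged G1, carries flag Z, has marker M, has marker T1, is tagged S1, carries flag Y, has owner permission, is tagged C1, is sandboxed, is from an internal IP, has attribute J, is in state T, is in state E, meets criterion Z1, carries flag V, has marker F, satisfies condition H, is tagged W, satisfies condition X, has an admin role, has marker Q1, is audited.
The only rule concluding "it is logged for compliance" is R7, which needs "it meets criterion V1"; that is never established.

No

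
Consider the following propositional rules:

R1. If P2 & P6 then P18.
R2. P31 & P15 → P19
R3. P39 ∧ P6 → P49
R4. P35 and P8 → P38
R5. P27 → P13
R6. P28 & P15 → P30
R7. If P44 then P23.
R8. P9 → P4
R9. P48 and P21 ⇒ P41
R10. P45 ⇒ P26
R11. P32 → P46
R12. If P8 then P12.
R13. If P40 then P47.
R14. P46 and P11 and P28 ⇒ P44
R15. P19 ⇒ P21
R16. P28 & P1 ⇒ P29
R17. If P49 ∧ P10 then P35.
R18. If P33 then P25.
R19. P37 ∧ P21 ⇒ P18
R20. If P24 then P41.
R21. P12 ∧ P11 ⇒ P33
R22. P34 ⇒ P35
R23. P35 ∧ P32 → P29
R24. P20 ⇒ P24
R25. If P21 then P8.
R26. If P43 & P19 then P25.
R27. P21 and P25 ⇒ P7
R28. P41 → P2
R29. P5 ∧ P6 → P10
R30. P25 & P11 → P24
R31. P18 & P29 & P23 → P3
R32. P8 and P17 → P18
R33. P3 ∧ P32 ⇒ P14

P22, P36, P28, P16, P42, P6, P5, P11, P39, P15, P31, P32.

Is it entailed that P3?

Yes

P19  (by R2: P31, P15)
P49  (by R3: P39, P6)
P46  (by R11: P32)
P44  (by R14: P46, P11, P28)
P21  (by R15: P19)
P8  (by R25: P21)
P10  (by R29: P5, P6)
P23  (by R7: P44)
P12  (by R12: P8)
P35  (by R17: P49, P10)
P33  (by R21: P12, P11)
P29  (by R23: P35, P32)
P25  (by R18: P33)
P24  (by R30: P25, P11)
P41  (by R20: P24)
P2  (by R28: P41)
P18  (by R1: P2, P6)
P3  (by R31: P18, P29, P23)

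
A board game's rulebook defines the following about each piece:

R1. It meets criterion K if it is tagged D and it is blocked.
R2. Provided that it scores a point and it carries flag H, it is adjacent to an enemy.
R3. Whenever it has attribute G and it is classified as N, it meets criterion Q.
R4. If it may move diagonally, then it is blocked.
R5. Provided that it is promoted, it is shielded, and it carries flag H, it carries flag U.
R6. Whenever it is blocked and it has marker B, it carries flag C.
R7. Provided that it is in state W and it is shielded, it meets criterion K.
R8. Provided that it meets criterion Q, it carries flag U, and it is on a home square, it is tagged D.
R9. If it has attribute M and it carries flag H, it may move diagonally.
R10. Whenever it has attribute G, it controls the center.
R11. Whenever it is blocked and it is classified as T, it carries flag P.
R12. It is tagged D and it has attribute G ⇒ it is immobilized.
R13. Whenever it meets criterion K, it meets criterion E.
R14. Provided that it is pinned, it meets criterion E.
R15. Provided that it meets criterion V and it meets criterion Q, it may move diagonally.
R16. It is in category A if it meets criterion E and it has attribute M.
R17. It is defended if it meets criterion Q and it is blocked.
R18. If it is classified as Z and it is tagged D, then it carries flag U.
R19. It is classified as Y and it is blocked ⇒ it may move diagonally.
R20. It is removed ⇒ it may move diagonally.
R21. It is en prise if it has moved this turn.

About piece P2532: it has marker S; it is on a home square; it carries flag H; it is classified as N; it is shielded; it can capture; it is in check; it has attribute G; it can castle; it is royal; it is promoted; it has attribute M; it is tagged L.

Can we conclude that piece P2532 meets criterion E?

By R3 (it has attribute G, it is classified as N): it meets criterion Q.
By R5 (it is promoted, it is shielded, it carries flag H): it carries flag U.
By R8 (it meets criterion Q, it carries flag U, it is on a home square): it is tagged D.
By R9 (it has attribute M, it carries flag H): it may move diagonally.
By R4 (it may move diagonally): it is blocked.
By R1 (it is tagged D, it is blocked): it meets criterion K.
By R13 (it meets criterion K): it meets criterion E.

Yes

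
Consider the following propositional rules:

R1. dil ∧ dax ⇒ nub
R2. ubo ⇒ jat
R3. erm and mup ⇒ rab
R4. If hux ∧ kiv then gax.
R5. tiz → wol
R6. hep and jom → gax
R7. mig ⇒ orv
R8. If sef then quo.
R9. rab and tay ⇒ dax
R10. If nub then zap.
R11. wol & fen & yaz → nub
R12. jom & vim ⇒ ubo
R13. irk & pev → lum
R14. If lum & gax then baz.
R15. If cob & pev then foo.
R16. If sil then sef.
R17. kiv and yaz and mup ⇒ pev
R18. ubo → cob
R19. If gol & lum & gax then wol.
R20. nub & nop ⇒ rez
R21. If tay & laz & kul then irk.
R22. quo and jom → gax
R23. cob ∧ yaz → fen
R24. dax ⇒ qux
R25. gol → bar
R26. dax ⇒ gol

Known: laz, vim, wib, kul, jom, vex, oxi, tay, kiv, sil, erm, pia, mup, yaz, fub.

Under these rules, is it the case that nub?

Yes

rab  (by R3: erm, mup)
dax  (by R9: rab, tay)
ubo  (by R12: jom, vim)
sef  (by R16: sil)
pev  (by R17: kiv, yaz, mup)
cob  (by R18: ubo)
irk  (by R21: tay, laz, kul)
fen  (by R23: cob, yaz)
gol  (by R26: dax)
quo  (by R8: sef)
lum  (by R13: irk, pev)
gax  (by R22: quo, jom)
wol  (by R19: gol, lum, gax)
nub  (by R11: wol, fen, yaz)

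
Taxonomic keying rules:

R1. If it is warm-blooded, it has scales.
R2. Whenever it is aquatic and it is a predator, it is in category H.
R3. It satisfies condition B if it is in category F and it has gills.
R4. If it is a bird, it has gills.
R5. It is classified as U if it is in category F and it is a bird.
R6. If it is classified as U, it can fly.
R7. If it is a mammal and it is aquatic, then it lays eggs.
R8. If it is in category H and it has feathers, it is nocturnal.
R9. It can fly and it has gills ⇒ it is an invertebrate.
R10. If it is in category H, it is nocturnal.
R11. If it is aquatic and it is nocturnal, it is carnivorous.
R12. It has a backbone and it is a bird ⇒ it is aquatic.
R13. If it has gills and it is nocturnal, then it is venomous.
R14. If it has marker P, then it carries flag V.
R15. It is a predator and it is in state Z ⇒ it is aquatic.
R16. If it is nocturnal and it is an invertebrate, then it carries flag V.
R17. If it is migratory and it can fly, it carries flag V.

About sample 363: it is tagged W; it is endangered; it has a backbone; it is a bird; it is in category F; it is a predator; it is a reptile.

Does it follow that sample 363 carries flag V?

Yes

By R4 (it is a bird): it has gills.
By R5 (it is in category F, it is a bird): it is classified as U.
By R6 (it is classified as U): it can fly.
By R9 (it can fly, it has gills): it is an invertebrate.
By R12 (it has a backbone, it is a bird): it is aquatic.
By R2 (it is aquatic, it is a predator): it is in category H.
By R10 (it is in category H): it is nocturnal.
By R16 (it is nocturnal, it is an invertebrate): it carries flag V.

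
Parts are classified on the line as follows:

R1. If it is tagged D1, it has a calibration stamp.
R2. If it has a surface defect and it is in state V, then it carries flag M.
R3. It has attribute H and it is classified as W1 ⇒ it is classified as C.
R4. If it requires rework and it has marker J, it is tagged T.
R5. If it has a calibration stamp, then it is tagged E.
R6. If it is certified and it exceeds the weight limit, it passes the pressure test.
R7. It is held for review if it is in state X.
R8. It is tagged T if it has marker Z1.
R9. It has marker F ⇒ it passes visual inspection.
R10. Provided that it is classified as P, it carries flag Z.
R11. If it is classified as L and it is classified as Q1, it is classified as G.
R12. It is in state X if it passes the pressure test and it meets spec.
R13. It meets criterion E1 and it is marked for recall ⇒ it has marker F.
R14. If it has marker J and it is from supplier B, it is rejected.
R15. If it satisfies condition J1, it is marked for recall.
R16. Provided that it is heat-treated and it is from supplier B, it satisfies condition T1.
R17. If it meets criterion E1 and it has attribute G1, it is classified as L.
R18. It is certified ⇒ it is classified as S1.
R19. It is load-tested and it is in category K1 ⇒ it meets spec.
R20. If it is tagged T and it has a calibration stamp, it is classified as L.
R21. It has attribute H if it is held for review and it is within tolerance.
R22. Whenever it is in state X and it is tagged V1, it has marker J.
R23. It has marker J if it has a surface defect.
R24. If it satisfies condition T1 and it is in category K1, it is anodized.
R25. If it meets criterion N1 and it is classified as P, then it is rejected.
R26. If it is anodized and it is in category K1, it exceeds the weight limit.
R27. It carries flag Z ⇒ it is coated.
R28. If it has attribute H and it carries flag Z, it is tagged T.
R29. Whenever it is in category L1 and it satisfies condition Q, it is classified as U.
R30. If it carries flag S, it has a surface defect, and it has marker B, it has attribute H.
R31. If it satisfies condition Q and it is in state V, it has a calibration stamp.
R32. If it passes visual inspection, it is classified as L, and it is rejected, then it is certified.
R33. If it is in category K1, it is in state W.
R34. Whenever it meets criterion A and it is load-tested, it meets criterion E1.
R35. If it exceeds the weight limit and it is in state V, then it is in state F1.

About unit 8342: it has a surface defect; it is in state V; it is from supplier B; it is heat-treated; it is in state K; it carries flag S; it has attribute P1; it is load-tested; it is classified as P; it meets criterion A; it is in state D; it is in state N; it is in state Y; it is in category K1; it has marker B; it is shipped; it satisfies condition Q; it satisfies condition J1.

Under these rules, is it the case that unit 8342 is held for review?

Yes

By R10 (it is classified as P): it carries flag Z.
By R15 (it satisfies condition J1): it is marked for recall.
By R16 (it is heat-treated, it is from supplier B): it satisfies condition T1.
By R19 (it is load-tested, it is in category K1): it meets spec.
By R23 (it has a surface defect): it has marker J.
By R24 (it satisfies condition T1, it is in category K1): it is anodized.
By R26 (it is anodized, it is in category K1): it exceeds the weight limit.
By R30 (it carries flag S, it has a surface defect, it has marker B): it has attribute H.
By R31 (it satisfies condition Q, it is in state V): it has a calibration stamp.
By R34 (it meets criterion A, it is load-tested): it meets criterion E1.
By R13 (it meets criterion E1, it is marked for recall): it has marker F.
By R14 (it has marker J, it is from supplier B): it is rejected.
By R28 (it has attribute H, it carries flag Z): it is tagged T.
By R9 (it has marker F): it passes visual inspection.
By R20 (it is tagged T, it has a calibration stamp): it is classified as L.
By R32 (it passes visual inspection, it is classified as L, it is rejected): it is certified.
By R6 (it is certified, it exceeds the weight limit): it passes the pressure test.
By R12 (it passes the pressure test, it meets spec): it is in state X.
By R7 (it is in state X): it is held for review.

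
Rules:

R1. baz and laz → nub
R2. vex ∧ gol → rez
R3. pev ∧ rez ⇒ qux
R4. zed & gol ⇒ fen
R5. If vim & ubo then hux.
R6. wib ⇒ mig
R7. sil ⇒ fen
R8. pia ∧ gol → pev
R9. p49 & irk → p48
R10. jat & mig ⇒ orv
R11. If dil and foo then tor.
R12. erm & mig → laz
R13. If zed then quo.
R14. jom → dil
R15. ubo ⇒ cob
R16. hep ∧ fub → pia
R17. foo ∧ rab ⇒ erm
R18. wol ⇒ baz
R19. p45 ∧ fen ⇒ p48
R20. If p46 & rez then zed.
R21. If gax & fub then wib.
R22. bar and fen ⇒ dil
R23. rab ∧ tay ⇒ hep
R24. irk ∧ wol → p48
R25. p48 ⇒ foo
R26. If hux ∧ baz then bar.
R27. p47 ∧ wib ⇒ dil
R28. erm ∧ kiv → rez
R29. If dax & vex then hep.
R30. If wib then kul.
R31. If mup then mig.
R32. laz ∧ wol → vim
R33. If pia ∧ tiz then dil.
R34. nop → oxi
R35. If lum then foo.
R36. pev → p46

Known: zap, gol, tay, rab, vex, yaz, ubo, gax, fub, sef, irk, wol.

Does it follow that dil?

Yes

rez  (by R2: vex, gol)
baz  (by R18: wol)
wib  (by R21: gax, fub)
hep  (by R23: rab, tay)
p48  (by R24: irk, wol)
foo  (by R25: p48)
mig  (by R6: wib)
pia  (by R16: hep, fub)
erm  (by R17: foo, rab)
pev  (by R8: pia, gol)
laz  (by R12: erm, mig)
vim  (by R32: laz, wol)
p46  (by R36: pev)
hux  (by R5: vim, ubo)
zed  (by R20: p46, rez)
bar  (by R26: hux, baz)
fen  (by R4: zed, gol)
dil  (by R22: bar, fen)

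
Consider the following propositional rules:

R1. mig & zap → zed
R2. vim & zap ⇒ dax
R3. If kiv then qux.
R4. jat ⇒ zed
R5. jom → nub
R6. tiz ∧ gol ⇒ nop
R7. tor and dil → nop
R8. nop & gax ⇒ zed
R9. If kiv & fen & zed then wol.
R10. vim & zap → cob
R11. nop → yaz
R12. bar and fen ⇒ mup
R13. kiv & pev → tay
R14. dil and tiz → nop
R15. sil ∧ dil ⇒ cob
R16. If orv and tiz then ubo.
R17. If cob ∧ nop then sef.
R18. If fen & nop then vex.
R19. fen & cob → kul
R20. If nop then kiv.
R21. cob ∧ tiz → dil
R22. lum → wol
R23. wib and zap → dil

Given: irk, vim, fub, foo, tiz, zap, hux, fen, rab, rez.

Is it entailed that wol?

Forward chaining from the given facts derives: dax, cob, kul, dil, nop, sef, vex, kiv, qux, yaz.
Rules concluding wol: R9 needs zed; R22 needs lum — none of these are established.

No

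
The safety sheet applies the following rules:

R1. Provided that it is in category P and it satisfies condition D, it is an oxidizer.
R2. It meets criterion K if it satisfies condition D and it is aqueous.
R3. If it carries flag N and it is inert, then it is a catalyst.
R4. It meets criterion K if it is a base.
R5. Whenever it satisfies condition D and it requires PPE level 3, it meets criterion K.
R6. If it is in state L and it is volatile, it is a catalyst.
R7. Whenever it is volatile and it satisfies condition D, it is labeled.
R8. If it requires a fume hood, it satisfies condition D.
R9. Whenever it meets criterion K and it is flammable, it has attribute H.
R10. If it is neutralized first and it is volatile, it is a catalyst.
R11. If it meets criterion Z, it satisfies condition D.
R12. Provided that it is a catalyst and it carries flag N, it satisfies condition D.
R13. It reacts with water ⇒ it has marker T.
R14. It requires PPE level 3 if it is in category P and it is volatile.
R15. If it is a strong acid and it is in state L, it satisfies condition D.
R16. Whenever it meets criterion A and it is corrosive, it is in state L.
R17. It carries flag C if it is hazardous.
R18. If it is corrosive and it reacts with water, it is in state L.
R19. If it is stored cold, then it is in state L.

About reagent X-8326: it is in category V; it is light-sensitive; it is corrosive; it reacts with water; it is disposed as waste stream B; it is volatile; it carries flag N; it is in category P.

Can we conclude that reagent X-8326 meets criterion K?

Yes

By R14 (it is in category P, it is volatile): it requires PPE level 3.
By R18 (it is corrosive, it reacts with water): it is in state L.
By R6 (it is in state L, it is volatile): it is a catalyst.
By R12 (it is a catalyst, it carries flag N): it satisfies condition D.
By R5 (it satisfies condition D, it requires PPE level 3): it meets criterion K.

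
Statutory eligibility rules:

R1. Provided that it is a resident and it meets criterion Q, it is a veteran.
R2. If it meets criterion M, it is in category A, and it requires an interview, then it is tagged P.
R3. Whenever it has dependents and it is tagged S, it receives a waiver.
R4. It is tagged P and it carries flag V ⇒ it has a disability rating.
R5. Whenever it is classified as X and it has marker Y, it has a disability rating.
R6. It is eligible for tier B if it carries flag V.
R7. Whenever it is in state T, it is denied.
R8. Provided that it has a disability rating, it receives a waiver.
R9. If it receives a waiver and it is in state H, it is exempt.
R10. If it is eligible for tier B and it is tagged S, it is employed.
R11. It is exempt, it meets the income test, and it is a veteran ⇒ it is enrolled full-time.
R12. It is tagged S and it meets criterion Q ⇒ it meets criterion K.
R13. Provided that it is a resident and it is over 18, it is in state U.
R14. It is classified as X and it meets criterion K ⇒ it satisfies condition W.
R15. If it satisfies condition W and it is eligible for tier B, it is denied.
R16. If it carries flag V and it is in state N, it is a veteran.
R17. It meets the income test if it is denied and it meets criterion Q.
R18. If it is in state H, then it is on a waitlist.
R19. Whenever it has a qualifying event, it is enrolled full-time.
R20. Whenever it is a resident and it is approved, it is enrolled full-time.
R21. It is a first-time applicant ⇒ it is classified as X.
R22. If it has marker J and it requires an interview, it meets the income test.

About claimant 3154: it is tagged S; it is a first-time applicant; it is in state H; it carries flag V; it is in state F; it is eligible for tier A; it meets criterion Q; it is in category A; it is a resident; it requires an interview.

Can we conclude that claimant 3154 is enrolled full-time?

Forward chaining from the given facts derives: is a veteran, is eligible for tier B, is employed, meets criterion K, is on a waitlist, is classified as X, satisfies condition W, is denied, meets the income test.
Rules concluding "it is enrolled full-time": R11 needs "it is exempt"; R19 needs "it has a qualifying event"; R20 needs "it is approved" — none of these are established.

No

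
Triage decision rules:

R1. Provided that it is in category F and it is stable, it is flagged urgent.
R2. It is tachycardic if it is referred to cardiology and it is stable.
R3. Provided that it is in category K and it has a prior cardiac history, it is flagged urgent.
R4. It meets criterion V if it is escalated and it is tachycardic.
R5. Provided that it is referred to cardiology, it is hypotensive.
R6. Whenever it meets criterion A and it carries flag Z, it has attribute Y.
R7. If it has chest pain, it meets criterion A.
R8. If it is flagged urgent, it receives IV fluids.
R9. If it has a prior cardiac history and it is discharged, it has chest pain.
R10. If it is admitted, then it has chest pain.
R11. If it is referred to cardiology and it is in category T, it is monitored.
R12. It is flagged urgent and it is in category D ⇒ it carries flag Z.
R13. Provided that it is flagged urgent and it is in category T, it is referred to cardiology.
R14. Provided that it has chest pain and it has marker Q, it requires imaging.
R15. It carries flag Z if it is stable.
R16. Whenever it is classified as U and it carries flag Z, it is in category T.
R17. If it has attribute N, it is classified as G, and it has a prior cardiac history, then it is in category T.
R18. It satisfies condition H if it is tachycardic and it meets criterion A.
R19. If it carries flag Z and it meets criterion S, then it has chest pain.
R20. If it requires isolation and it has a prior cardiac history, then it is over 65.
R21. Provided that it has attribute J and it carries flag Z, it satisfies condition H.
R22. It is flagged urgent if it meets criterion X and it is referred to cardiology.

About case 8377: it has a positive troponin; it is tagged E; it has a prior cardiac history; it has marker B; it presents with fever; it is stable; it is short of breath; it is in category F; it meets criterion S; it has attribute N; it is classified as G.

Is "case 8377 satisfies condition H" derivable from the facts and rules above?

By R1 (it is in category F, it is stable): it is flagged urgent.
By R15 (it is stable): it carries flag Z.
By R17 (it has attribute N, it is classified as G, it has a prior cardiac history): it is in category T.
By R19 (it carries flag Z, it meets criterion S): it has chest pain.
By R7 (it has chest pain): it meets criterion A.
By R13 (it is flagged urgent, it is in category T): it is referred to cardiology.
By R2 (it is referred to cardiology, it is stable): it is tachycardic.
By R18 (it is tachycardic, it meets criterion A): it satisfies condition H.

Yes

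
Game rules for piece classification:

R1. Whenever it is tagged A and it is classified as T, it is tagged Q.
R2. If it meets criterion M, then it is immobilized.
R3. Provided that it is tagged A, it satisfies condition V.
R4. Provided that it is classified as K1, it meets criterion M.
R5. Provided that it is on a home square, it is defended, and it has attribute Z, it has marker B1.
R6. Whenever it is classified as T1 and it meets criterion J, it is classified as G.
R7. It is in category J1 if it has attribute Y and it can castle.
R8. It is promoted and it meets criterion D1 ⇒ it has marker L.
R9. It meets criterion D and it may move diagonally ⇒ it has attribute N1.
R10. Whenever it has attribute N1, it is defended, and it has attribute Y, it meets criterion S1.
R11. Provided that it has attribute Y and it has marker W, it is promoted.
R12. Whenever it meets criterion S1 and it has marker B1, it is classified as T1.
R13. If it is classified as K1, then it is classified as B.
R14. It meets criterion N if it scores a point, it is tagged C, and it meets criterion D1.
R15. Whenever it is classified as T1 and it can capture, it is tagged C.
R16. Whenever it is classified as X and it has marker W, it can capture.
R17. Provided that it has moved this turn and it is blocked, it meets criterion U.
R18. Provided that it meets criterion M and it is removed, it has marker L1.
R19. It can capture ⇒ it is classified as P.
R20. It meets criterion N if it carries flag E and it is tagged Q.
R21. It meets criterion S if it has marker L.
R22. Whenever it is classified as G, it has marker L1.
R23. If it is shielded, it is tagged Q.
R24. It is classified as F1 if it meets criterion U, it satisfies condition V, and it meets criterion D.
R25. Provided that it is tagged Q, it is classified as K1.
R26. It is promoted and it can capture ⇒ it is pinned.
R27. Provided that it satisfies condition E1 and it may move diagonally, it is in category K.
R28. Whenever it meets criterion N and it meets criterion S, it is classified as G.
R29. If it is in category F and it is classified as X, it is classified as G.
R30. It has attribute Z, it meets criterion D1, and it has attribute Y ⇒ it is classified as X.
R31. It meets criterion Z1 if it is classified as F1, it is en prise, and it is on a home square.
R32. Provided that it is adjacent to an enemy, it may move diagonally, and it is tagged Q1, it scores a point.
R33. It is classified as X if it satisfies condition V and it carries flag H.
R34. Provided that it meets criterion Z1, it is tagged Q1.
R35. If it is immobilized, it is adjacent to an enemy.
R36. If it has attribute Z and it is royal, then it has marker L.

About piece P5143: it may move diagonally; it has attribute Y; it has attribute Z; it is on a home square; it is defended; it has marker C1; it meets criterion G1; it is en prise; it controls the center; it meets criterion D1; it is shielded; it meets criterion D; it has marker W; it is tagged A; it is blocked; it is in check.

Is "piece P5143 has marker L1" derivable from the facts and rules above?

Forward chaining from the given facts derives: satisfies condition V, has marker B1, has attribute N1, meets criterion S1, is promoted, is classified as T1, is tagged Q, is classified as K1, is classified as X, meets criterion M, has marker L, is classified as B, can capture, is classified as P, meets criterion S, is pinned, is immobilized, is tagged C, is adjacent to an enemy.
Rules concluding "it has marker L1": R18 needs "it is removed"; R22 needs "it is classified as G" — none of these are established.

No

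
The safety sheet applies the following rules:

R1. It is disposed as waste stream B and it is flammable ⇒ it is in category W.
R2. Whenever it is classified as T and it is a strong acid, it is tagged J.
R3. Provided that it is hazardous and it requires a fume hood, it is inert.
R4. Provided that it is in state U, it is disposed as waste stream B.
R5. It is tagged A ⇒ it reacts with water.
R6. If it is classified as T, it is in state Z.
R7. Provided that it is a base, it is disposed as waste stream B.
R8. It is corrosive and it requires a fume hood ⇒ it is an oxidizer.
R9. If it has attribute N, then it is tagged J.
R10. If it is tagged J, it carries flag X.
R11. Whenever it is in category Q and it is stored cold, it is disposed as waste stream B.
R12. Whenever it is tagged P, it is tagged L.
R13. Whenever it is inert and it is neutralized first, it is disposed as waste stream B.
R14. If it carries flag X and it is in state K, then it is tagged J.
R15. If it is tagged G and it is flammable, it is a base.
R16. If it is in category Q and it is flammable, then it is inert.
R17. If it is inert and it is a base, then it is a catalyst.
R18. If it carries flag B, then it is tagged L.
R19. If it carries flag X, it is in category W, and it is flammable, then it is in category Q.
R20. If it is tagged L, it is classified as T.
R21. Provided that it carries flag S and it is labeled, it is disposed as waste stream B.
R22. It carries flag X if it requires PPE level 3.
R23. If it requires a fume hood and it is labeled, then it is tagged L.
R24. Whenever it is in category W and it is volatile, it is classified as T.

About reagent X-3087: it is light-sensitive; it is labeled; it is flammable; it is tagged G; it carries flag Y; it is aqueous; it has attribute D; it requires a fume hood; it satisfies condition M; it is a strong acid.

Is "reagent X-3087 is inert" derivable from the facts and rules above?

Yes

By R15 (it is tagged G, it is flammable): it is a base.
By R23 (it requires a fume hood, it is labeled): it is tagged L.
By R7 (it is a base): it is disposed as waste stream B.
By R20 (it is tagged L): it is classified as T.
By R1 (it is disposed as waste stream B, it is flammable): it is in category W.
By R2 (it is classified as T, it is a strong acid): it is tagged J.
By R10 (it is tagged J): it carries flag X.
By R19 (it carries flag X, it is in category W, it is flammable): it is in category Q.
By R16 (it is in category Q, it is flammable): it is inert.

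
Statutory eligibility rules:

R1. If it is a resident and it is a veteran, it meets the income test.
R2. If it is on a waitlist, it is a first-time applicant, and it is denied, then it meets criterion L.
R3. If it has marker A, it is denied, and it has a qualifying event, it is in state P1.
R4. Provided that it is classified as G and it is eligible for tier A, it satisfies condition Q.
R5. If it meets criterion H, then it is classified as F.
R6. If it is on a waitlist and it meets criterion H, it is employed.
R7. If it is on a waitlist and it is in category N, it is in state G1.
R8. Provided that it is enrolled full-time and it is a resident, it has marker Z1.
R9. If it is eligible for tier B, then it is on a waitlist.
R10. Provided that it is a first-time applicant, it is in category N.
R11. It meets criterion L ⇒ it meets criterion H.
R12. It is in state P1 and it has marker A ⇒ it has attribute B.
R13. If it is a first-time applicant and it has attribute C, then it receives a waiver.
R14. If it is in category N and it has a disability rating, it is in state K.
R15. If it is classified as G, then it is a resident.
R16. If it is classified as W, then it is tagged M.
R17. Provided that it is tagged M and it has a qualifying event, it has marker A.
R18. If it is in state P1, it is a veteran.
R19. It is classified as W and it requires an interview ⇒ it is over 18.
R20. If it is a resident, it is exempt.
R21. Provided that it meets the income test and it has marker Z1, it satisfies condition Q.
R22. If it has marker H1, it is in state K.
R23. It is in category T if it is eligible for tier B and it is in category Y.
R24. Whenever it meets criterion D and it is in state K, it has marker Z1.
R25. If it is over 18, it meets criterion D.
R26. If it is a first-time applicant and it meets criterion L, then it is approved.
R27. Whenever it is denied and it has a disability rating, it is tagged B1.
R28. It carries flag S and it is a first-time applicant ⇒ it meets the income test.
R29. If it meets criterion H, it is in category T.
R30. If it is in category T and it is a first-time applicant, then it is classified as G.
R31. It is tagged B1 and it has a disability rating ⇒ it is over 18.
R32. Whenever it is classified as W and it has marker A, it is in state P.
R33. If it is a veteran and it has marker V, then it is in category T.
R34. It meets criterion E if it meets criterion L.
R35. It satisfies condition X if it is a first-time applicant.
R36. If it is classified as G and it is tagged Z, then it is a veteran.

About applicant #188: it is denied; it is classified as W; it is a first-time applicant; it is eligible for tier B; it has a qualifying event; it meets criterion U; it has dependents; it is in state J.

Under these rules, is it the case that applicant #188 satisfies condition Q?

No

Forward chaining from the given facts derives: is on a waitlist, is in category N, is tagged M, has marker A, is in state P, satisfies condition X, meets criterion L, is in state P1, is in state G1, meets criterion H, has attribute B, is a veteran, is approved, is in category T, is classified as G, meets criterion E, is classified as F, is employed, is a resident, is exempt, meets the income test.
Rules concluding "it satisfies condition Q": R4 needs "it is eligible for tier A"; R21 needs "it has marker Z1" — none of these are established.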